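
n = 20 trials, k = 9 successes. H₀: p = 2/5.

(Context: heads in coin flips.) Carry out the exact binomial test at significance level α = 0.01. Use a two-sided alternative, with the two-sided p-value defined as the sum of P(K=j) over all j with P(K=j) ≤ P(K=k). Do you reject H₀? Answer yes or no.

Exact binomial: n=20, k=9, p₀=2/5=0.4000
P(X=j) = C(n,j)·p₀^j·(1−p₀)^(n−j); p = Σ P(X=j) over j with P(X=j) ≤ P(X=9)
p-value (two-sided) = 0.65441
At α=0.01: p ≥ α → fail to reject H₀

reject H₀: no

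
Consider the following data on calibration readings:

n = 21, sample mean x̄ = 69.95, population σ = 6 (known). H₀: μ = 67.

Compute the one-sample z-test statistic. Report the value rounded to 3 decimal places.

SE = σ/√n = 6/√21 = 1.3093
z = (x̄−μ₀)/SE = (69.95−67)/1.3093 = 2.2531

test statistic = 2.253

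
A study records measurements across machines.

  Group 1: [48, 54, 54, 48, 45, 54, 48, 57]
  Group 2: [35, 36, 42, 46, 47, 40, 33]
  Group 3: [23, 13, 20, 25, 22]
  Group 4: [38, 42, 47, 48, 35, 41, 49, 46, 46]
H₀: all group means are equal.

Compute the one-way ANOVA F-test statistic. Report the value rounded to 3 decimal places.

test statistic = 42.616

Group means [51.00, 39.86, 20.60, 43.56], grand mean 40.759
SSB = Σnᵢ(x̄ᵢ−x̄)² = 2947.031; SSW = ΣΣ(x−x̄ᵢ)² = 576.279
MSB = 2947.031/3 = 982.3437; MSW = 576.279/25 = 23.0512
F = MSB/MSW = 42.6158
df = (3, 25)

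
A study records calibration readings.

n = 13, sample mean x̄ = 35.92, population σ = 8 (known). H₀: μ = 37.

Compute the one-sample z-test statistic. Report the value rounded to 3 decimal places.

SE = σ/√n = 8/√13 = 2.2188
z = (x̄−μ₀)/SE = (35.92−37)/2.2188 = -0.4867

test statistic = -0.487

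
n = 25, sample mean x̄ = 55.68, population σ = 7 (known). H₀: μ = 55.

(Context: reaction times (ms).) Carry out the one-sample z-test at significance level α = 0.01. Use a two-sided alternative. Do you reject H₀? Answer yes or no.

SE = σ/√n = 7/√25 = 1.4000
z = (x̄−μ₀)/SE = (55.68−55)/1.4000 = 0.4857
p-value (two-sided) = 0.62717
At α=0.01: p ≥ α → fail to reject H₀

reject H₀: no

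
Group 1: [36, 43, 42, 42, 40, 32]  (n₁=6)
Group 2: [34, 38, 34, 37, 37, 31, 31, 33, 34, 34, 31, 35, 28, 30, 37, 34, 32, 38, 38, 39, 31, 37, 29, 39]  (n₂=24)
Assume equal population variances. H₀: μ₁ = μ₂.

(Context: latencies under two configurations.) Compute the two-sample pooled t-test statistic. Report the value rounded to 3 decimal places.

test statistic = 3.096

x̄₁=39.167, s₁=4.309, n₁=6
x̄₂=34.208, s₂=3.310, n₂=24
s_p² = [5·4.309² + 23·3.310²]/28 = 12.3140
SE = √(s_p²·(1/6+1/24)) = 1.6017
t = (39.167−34.208)/1.6017 = 3.0957
df = 28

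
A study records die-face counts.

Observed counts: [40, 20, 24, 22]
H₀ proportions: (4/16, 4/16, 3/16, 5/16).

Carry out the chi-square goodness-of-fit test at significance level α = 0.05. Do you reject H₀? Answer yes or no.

n = 106; E_i = n·p_i = [26.50, 26.50, 19.88, 33.12]
χ² = (40−26.50)²/26.50 + (20−26.50)²/26.50 + (24−19.88)²/19.88 + (22−33.12)²/33.12 = 13.0642
df = 3
p-value (upper-tail) = 0.00450
At α=0.05: p < α → reject H₀

reject H₀: yes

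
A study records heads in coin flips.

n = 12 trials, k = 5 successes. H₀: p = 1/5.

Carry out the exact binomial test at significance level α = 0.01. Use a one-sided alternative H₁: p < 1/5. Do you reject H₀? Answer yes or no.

reject H₀: no

Exact binomial: n=12, k=5, p₀=1/5=0.2000
P(X≤5) from Σ C(n,i)·p₀^i·(1−p₀)^(n−i)
p-value (one-sided, H₁ less) = 0.98059
At α=0.01: p ≥ α → fail to reject H₀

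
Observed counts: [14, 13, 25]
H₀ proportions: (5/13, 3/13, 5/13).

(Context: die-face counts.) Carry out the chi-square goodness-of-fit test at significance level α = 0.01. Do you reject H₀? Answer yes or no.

n = 52; E_i = n·p_i = [20.00, 12.00, 20.00]
χ² = (14−20.00)²/20.00 + (13−12.00)²/12.00 + (25−20.00)²/20.00 = 3.1333
df = 2
p-value (upper-tail) = 0.20874
At α=0.01: p ≥ α → fail to reject H₀

reject H₀: no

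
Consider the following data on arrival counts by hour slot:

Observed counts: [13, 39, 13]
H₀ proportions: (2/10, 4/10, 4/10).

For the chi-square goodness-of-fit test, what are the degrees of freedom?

degrees of freedom = 2

df = k − 1 = 3 − 1 = 2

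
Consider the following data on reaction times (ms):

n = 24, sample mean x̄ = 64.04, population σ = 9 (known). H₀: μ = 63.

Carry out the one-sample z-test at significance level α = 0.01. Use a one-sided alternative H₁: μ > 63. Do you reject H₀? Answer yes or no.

SE = σ/√n = 9/√24 = 1.8371
z = (x̄−μ₀)/SE = (64.04−63)/1.8371 = 0.5661
p-value (one-sided, H₁ greater) = 0.28566
At α=0.01: p ≥ α → fail to reject H₀

reject H₀: no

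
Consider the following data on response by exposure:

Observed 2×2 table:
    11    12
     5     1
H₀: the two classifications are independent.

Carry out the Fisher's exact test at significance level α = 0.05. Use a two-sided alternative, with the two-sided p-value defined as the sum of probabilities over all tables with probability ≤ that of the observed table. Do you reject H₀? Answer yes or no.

reject H₀: no

Margins: r₁=23, r₂=6, c₁=16, c₂=13, n=29
p_obs = C(23,11)·C(6,5)/C(29,16); sum pmf over tables with pmf ≤ p_obs
p-value (two-sided) = 0.18336
At α=0.05: p ≥ α → fail to reject H₀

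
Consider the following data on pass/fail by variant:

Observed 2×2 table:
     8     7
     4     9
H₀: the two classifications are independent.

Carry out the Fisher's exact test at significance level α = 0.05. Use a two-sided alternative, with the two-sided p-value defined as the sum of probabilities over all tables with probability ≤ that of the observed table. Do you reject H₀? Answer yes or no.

Margins: r₁=15, r₂=13, c₁=12, c₂=16, n=28
p_obs = C(15,8)·C(13,4)/C(28,12); sum pmf over tables with pmf ≤ p_obs
p-value (two-sided) = 0.27606
At α=0.05: p ≥ α → fail to reject H₀

reject H₀: no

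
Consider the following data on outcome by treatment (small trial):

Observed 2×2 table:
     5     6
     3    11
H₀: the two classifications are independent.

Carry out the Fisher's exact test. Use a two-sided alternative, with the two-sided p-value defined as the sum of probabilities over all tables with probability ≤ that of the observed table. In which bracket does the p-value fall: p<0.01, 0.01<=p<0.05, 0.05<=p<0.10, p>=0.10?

p-value bracket: p>=0.10

Margins: r₁=11, r₂=14, c₁=8, c₂=17, n=25
p_obs = C(11,5)·C(14,3)/C(25,8); sum pmf over tables with pmf ≤ p_obs
p-value (two-sided) = 0.38917
→ bracket: p>=0.10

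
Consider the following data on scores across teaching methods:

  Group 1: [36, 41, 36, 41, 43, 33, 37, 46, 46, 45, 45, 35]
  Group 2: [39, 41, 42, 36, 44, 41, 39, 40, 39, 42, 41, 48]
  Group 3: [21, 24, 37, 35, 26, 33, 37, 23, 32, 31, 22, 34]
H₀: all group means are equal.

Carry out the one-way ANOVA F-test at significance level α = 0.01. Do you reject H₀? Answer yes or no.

Group means [40.33, 41.00, 29.58], grand mean 36.972
SSB = Σnᵢ(x̄ᵢ−x̄)² = 985.389; SSW = ΣΣ(x−x̄ᵢ)² = 741.583
MSB = 985.389/2 = 492.6944; MSW = 741.583/33 = 22.4722
F = MSB/MSW = 21.9246
df = (2, 33)
p-value (upper-tail) = 0.00000
At α=0.01: p < α → reject H₀

reject H₀: yes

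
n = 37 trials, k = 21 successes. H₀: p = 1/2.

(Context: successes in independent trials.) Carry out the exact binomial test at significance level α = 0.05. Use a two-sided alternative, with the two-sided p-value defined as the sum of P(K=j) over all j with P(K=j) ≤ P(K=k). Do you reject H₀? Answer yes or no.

Exact binomial: n=37, k=21, p₀=1/2=0.5000
P(X=j) = C(n,j)·p₀^j·(1−p₀)^(n−j); p = Σ P(X=j) over j with P(X=j) ≤ P(X=21)
p-value (two-sided) = 0.51138
At α=0.05: p ≥ α → fail to reject H₀

reject H₀: no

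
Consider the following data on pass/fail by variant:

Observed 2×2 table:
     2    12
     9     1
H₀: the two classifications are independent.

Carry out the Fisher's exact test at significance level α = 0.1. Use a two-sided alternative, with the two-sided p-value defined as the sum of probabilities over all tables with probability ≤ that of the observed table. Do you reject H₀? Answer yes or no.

reject H₀: yes

Margins: r₁=14, r₂=10, c₁=11, c₂=13, n=24
p_obs = C(14,2)·C(10,9)/C(24,11); sum pmf over tables with pmf ≤ p_obs
p-value (two-sided) = 0.00052
At α=0.1: p < α → reject H₀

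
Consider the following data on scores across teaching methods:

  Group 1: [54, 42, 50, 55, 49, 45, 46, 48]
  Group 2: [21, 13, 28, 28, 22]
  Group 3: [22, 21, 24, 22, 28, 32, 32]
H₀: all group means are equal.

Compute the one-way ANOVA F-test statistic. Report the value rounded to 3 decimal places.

test statistic = 56.833

Group means [48.62, 22.40, 25.86], grand mean 34.100
SSB = Σnᵢ(x̄ᵢ−x̄)² = 2847.868; SSW = ΣΣ(x−x̄ᵢ)² = 425.932
MSB = 2847.868/2 = 1423.9339; MSW = 425.932/17 = 25.0548
F = MSB/MSW = 56.8327
df = (2, 17)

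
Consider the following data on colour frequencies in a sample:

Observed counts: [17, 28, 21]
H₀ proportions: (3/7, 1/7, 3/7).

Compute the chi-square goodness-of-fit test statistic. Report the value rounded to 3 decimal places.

n = 66; E_i = n·p_i = [28.29, 9.43, 28.29]
χ² = (17−28.29)²/28.29 + (28−9.43)²/9.43 + (21−28.29)²/28.29 = 42.9596
df = 2

test statistic = 42.960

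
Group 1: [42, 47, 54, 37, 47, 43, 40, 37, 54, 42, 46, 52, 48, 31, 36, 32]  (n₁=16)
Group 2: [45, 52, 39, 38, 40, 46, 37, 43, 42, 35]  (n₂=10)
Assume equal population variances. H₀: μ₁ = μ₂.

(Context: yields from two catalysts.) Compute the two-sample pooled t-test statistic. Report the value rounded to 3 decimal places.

x̄₁=43.000, s₁=7.239, n₁=16
x̄₂=41.700, s₂=5.034, n₂=10
s_p² = [15·7.239² + 9·5.034²]/24 = 42.2542
SE = √(s_p²·(1/16+1/10)) = 2.6204
t = (43.000−41.700)/2.6204 = 0.4961
df = 24

test statistic = 0.496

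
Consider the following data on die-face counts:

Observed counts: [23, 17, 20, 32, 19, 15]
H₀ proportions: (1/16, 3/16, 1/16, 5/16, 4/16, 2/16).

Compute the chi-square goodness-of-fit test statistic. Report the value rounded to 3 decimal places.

test statistic = 55.953

n = 126; E_i = n·p_i = [7.88, 23.62, 7.88, 39.38, 31.50, 15.75]
χ² = (23−7.88)²/7.88 + (17−23.62)²/23.62 + (20−7.88)²/7.88 + (32−39.38)²/39.38 + (19−31.50)²/31.50 + (15−15.75)²/15.75 = 55.9534
df = 5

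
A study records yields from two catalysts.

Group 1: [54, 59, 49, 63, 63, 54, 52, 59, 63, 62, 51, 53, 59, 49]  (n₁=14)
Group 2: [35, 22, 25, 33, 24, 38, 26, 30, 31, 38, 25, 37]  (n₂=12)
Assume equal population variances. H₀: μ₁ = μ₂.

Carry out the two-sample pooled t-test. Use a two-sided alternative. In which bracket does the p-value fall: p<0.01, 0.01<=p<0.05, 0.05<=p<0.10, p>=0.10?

x̄₁=56.429, s₁=5.287, n₁=14
x̄₂=30.333, s₂=5.852, n₂=12
s_p² = [13·5.287² + 11·5.852²]/24 = 30.8373
SE = √(s_p²·(1/14+1/12)) = 2.1846
t = (56.429−30.333)/2.1846 = 11.9451
df = 24
p-value (two-sided) = 0.00000
→ bracket: p<0.01

p-value bracket: p<0.01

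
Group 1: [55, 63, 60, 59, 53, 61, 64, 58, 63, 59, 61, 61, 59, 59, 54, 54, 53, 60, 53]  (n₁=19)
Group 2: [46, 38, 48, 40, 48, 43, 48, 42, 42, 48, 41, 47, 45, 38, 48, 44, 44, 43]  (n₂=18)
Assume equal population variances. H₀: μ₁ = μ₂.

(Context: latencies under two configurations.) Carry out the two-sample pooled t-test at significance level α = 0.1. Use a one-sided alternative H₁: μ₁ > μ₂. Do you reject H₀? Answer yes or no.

x̄₁=58.368, s₁=3.639, n₁=19
x̄₂=44.056, s₂=3.438, n₂=18
s_p² = [18·3.639² + 17·3.438²]/35 = 12.5533
SE = √(s_p²·(1/19+1/18)) = 1.1654
t = (58.368−44.056)/1.1654 = 12.2817
df = 35
p-value (one-sided, H₁ greater) = 0.00000
At α=0.1: p < α → reject H₀

reject H₀: yes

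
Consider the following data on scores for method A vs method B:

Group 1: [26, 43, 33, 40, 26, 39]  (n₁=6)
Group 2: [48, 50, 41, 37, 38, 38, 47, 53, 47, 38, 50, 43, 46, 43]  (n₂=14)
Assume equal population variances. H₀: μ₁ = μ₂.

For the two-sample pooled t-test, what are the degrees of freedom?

df = n₁ + n₂ − 2 = 6 + 14 − 2 = 18

degrees of freedom = 18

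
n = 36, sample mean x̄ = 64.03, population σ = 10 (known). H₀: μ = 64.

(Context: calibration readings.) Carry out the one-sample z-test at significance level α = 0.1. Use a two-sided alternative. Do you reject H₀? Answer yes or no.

SE = σ/√n = 10/√36 = 1.6667
z = (x̄−μ₀)/SE = (64.03−64)/1.6667 = 0.0180
p-value (two-sided) = 0.98564
At α=0.1: p ≥ α → fail to reject H₀

reject H₀: no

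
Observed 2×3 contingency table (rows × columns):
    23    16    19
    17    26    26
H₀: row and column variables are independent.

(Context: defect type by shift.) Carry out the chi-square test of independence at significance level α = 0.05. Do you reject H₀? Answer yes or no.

reject H₀: no

Row totals [58, 69], col totals [40, 42, 45], n=127
χ² = (23−18.27)²/18.27 + (16−19.18)²/19.18 + (19−20.55)²/20.55 + (17−21.73)²/21.73 + (26−22.82)²/22.82 + (26−24.45)²/24.45 = 3.4429
df = 2
p-value (upper-tail) = 0.17881
At α=0.05: p ≥ α → fail to reject H₀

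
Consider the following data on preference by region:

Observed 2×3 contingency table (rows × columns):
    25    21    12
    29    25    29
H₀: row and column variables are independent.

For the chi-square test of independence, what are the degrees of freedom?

degrees of freedom = 2

df = (r−1)(c−1) = (2−1)·(3−1) = 2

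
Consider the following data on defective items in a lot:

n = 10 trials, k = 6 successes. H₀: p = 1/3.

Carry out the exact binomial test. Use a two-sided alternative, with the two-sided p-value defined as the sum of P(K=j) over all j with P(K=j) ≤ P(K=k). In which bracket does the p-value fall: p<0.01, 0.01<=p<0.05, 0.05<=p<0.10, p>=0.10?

Exact binomial: n=10, k=6, p₀=1/3=0.3333
P(X=j) = C(n,j)·p₀^j·(1−p₀)^(n−j); p = Σ P(X=j) over j with P(X=j) ≤ P(X=6)
p-value (two-sided) = 0.09391
→ bracket: 0.05<=p<0.10

p-value bracket: 0.05<=p<0.10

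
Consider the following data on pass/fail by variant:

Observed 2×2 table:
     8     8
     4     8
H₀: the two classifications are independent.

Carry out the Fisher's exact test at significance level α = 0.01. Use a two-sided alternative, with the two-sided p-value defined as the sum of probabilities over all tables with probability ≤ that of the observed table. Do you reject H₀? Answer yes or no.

reject H₀: no

Margins: r₁=16, r₂=12, c₁=12, c₂=16, n=28
p_obs = C(16,8)·C(12,4)/C(28,12); sum pmf over tables with pmf ≤ p_obs
p-value (two-sided) = 0.45894
At α=0.01: p ≥ α → fail to reject H₀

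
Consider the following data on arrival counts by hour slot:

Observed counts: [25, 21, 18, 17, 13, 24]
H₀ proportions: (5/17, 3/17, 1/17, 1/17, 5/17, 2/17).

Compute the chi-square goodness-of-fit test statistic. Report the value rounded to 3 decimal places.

n = 118; E_i = n·p_i = [34.71, 20.82, 6.94, 6.94, 34.71, 13.88]
χ² = (25−34.71)²/34.71 + (21−20.82)²/20.82 + (18−6.94)²/6.94 + (17−6.94)²/6.94 + (13−34.71)²/34.71 + (24−13.88)²/13.88 = 55.8610
df = 5

test statistic = 55.861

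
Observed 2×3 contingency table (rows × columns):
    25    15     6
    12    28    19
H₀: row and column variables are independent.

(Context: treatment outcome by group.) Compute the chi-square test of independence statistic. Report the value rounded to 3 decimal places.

test statistic = 13.861

Row totals [46, 59], col totals [37, 43, 25], n=105
χ² = (25−16.21)²/16.21 + (15−18.84)²/18.84 + (6−10.95)²/10.95 + (12−20.79)²/20.79 + (28−24.16)²/24.16 + (19−14.05)²/14.05 = 13.8607
df = 2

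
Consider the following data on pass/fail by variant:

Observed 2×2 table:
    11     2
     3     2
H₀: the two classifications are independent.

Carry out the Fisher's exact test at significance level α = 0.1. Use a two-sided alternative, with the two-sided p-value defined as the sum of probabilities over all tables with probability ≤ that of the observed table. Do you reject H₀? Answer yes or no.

Margins: r₁=13, r₂=5, c₁=14, c₂=4, n=18
p_obs = C(13,11)·C(5,3)/C(18,14); sum pmf over tables with pmf ≤ p_obs
p-value (two-sided) = 0.53268
At α=0.1: p ≥ α → fail to reject H₀

reject H₀: no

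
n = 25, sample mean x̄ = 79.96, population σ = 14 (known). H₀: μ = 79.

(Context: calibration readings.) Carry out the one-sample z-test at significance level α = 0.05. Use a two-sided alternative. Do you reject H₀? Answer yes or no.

reject H₀: no

SE = σ/√n = 14/√25 = 2.8000
z = (x̄−μ₀)/SE = (79.96−79)/2.8000 = 0.3429
p-value (two-sided) = 0.73171
At α=0.05: p ≥ α → fail to reject H₀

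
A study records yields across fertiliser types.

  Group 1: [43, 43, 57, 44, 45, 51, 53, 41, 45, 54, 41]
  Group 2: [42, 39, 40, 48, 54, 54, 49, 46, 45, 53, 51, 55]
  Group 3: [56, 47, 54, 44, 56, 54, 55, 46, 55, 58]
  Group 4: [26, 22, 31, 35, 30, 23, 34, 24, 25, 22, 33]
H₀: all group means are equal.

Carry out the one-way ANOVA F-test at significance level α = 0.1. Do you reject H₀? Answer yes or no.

reject H₀: yes

Group means [47.00, 48.00, 52.50, 27.73], grand mean 43.705
SSB = Σnᵢ(x̄ᵢ−x̄)² = 3922.477; SSW = ΣΣ(x−x̄ᵢ)² = 1136.682
MSB = 3922.477/3 = 1307.4924; MSW = 1136.682/40 = 28.4170
F = MSB/MSW = 46.0109
df = (3, 40)
p-value (upper-tail) = 0.00000
At α=0.1: p < α → reject H₀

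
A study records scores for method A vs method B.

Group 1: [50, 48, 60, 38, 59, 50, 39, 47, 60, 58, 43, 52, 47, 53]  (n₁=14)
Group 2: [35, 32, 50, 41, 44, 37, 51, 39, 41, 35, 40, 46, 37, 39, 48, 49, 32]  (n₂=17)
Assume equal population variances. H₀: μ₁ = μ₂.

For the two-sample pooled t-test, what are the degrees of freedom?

df = n₁ + n₂ − 2 = 14 + 17 − 2 = 29

degrees of freedom = 29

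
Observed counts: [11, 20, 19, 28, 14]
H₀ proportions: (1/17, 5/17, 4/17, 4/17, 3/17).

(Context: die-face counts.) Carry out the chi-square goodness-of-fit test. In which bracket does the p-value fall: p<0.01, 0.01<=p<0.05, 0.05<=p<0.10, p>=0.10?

n = 92; E_i = n·p_i = [5.41, 27.06, 21.65, 21.65, 16.24]
χ² = (11−5.41)²/5.41 + (20−27.06)²/27.06 + (19−21.65)²/21.65 + (28−21.65)²/21.65 + (14−16.24)²/16.24 = 10.1078
df = 4
p-value (upper-tail) = 0.03865
→ bracket: 0.01<=p<0.05

p-value bracket: 0.01<=p<0.05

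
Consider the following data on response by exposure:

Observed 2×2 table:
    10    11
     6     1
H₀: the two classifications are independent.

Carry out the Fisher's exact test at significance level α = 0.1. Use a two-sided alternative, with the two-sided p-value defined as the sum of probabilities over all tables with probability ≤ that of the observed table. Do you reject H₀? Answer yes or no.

reject H₀: no

Margins: r₁=21, r₂=7, c₁=16, c₂=12, n=28
p_obs = C(21,10)·C(7,6)/C(28,16); sum pmf over tables with pmf ≤ p_obs
p-value (two-sided) = 0.18424
At α=0.1: p ≥ α → fail to reject H₀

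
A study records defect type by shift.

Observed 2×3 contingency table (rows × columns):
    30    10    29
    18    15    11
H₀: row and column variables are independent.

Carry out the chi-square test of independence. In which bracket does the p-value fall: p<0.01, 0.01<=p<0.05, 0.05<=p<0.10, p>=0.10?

Row totals [69, 44], col totals [48, 25, 40], n=113
χ² = (30−29.31)²/29.31 + (10−15.27)²/15.27 + (29−24.42)²/24.42 + (18−18.69)²/18.69 + (15−9.73)²/9.73 + (11−15.58)²/15.58 = 6.9071
df = 2
p-value (upper-tail) = 0.03163
→ bracket: 0.01<=p<0.05

p-value bracket: 0.01<=p<0.05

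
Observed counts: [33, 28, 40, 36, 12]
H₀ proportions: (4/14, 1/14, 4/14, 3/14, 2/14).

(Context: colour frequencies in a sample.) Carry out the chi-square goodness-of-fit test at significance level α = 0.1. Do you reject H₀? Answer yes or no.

reject H₀: yes

n = 149; E_i = n·p_i = [42.57, 10.64, 42.57, 31.93, 21.29]
χ² = (33−42.57)²/42.57 + (28−10.64)²/10.64 + (40−42.57)²/42.57 + (36−31.93)²/31.93 + (12−21.29)²/21.29 = 35.1846
df = 4
p-value (upper-tail) = 0.00000
At α=0.1: p < α → reject H₀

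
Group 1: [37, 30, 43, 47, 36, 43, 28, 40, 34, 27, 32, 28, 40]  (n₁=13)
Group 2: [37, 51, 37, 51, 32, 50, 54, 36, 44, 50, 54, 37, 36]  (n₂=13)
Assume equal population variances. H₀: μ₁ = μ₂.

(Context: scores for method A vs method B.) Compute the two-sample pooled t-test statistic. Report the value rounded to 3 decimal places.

test statistic = -2.766

x̄₁=35.769, s₁=6.559, n₁=13
x̄₂=43.769, s₂=8.105, n₂=13
s_p² = [12·6.559² + 12·8.105²]/24 = 54.3590
SE = √(s_p²·(1/13+1/13)) = 2.8919
t = (35.769−43.769)/2.8919 = -2.7664
df = 24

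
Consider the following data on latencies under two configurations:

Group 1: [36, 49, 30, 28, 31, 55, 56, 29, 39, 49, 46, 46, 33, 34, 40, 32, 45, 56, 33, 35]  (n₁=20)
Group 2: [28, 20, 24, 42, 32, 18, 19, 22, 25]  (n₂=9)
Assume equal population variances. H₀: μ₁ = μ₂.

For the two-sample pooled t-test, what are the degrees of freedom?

degrees of freedom = 27

df = n₁ + n₂ − 2 = 20 + 9 − 2 = 27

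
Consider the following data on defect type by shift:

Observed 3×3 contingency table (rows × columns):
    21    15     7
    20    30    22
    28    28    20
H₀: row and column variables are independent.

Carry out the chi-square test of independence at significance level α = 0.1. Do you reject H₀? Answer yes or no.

Row totals [43, 72, 76], col totals [69, 73, 49], n=191
χ² = (21−15.53)²/15.53 + (15−16.43)²/16.43 + (7−11.03)²/11.03 + (20−26.01)²/26.01 + (30−27.52)²/27.52 + (22−18.47)²/18.47 + (28−27.46)²/27.46 + (28−29.05)²/29.05 + (20−19.50)²/19.50 = 5.8702
df = 4
p-value (upper-tail) = 0.20906
At α=0.1: p ≥ α → fail to reject H₀

reject H₀: no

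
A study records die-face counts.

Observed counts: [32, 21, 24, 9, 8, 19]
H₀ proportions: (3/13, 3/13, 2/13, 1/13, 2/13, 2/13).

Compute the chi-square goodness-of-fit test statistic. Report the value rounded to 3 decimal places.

n = 113; E_i = n·p_i = [26.08, 26.08, 17.38, 8.69, 17.38, 17.38]
χ² = (32−26.08)²/26.08 + (21−26.08)²/26.08 + (24−17.38)²/17.38 + (9−8.69)²/8.69 + (8−17.38)²/17.38 + (19−17.38)²/17.38 = 10.0782
df = 5

test statistic = 10.078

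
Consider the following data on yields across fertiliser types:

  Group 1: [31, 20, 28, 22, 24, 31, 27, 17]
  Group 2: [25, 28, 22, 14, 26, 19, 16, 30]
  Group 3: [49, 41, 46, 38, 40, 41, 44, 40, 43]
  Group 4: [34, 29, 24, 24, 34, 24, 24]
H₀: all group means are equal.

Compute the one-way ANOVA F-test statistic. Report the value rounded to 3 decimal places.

test statistic = 30.116

Group means [25.00, 22.50, 42.44, 27.57], grand mean 29.844
SSB = Σnᵢ(x̄ᵢ−x̄)² = 2084.282; SSW = ΣΣ(x−x̄ᵢ)² = 645.937
MSB = 2084.282/3 = 694.7607; MSW = 645.937/28 = 23.0692
F = MSB/MSW = 30.1164
df = (3, 28)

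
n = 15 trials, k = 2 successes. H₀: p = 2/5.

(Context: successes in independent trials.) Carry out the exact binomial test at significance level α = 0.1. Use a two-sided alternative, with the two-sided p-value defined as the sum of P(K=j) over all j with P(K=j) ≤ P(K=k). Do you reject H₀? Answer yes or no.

reject H₀: yes

Exact binomial: n=15, k=2, p₀=2/5=0.4000
P(X=j) = C(n,j)·p₀^j·(1−p₀)^(n−j); p = Σ P(X=j) over j with P(X=j) ≤ P(X=2)
p-value (two-sided) = 0.03646
At α=0.1: p < α → reject H₀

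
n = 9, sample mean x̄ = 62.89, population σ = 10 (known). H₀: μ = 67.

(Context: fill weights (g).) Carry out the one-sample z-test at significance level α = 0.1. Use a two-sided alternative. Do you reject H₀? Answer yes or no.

reject H₀: no

SE = σ/√n = 10/√9 = 3.3333
z = (x̄−μ₀)/SE = (62.89−67)/3.3333 = -1.2330
p-value (two-sided) = 0.21758
At α=0.1: p ≥ α → fail to reject H₀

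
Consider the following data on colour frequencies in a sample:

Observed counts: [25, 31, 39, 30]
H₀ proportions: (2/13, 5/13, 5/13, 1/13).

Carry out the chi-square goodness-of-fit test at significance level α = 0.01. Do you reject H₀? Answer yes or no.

n = 125; E_i = n·p_i = [19.23, 48.08, 48.08, 9.62]
χ² = (25−19.23)²/19.23 + (31−48.08)²/48.08 + (39−48.08)²/48.08 + (30−9.62)²/9.62 = 52.7256
df = 3
p-value (upper-tail) = 0.00000
At α=0.01: p < α → reject H₀

reject H₀: yes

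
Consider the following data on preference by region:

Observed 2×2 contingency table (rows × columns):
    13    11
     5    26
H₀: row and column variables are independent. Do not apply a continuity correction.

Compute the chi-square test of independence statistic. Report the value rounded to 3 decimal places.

test statistic = 8.890

Row totals [24, 31], col totals [18, 37], n=55
χ² = (13−7.85)²/7.85 + (11−16.15)²/16.15 + (5−10.15)²/10.15 + (26−20.85)²/20.85 = 8.8897
df = 1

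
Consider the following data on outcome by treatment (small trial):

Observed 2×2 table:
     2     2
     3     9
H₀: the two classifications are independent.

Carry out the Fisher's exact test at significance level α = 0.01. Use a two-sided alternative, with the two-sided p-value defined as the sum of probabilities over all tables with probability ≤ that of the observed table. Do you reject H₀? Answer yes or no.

Margins: r₁=4, r₂=12, c₁=5, c₂=11, n=16
p_obs = C(4,2)·C(12,3)/C(16,5); sum pmf over tables with pmf ≤ p_obs
p-value (two-sided) = 0.54670
At α=0.01: p ≥ α → fail to reject H₀

reject H₀: no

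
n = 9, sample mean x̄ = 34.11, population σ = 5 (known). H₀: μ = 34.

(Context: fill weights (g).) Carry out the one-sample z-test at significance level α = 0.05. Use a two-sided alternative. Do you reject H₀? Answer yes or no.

SE = σ/√n = 5/√9 = 1.6667
z = (x̄−μ₀)/SE = (34.11−34)/1.6667 = 0.0660
p-value (two-sided) = 0.94738
At α=0.05: p ≥ α → fail to reject H₀

reject H₀: no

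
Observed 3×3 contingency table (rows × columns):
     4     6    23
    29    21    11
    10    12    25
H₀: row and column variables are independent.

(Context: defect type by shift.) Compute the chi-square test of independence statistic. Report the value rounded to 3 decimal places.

test statistic = 28.763

Row totals [33, 61, 47], col totals [43, 39, 59], n=141
χ² = (4−10.06)²/10.06 + (6−9.13)²/9.13 + (23−13.81)²/13.81 + (29−18.60)²/18.60 + (21−16.87)²/16.87 + (11−25.52)²/25.52 + (10−14.33)²/14.33 + (12−13.00)²/13.00 + (25−19.67)²/19.67 = 28.7630
df = 4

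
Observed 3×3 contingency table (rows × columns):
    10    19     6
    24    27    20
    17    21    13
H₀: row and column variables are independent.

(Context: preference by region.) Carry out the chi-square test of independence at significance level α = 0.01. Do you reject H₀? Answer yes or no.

Row totals [35, 71, 51], col totals [51, 67, 39], n=157
χ² = (10−11.37)²/11.37 + (19−14.94)²/14.94 + (6−8.69)²/8.69 + (24−23.06)²/23.06 + (27−30.30)²/30.30 + (20−17.64)²/17.64 + (17−16.57)²/16.57 + (21−21.76)²/21.76 + (13−12.67)²/12.67 = 2.8662
df = 4
p-value (upper-tail) = 0.58046
At α=0.01: p ≥ α → fail to reject H₀

reject H₀: no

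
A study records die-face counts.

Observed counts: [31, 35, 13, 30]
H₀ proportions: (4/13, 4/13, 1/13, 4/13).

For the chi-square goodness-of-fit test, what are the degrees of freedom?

df = k − 1 = 4 − 1 = 3

degrees of freedom = 3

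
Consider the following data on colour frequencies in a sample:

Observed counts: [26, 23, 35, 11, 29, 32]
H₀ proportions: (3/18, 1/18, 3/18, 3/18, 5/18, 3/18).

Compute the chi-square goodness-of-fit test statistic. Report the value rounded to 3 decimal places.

test statistic = 41.600

n = 156; E_i = n·p_i = [26.00, 8.67, 26.00, 26.00, 43.33, 26.00]
χ² = (26−26.00)²/26.00 + (23−8.67)²/8.67 + (35−26.00)²/26.00 + (11−26.00)²/26.00 + (29−43.33)²/43.33 + (32−26.00)²/26.00 = 41.6000
df = 5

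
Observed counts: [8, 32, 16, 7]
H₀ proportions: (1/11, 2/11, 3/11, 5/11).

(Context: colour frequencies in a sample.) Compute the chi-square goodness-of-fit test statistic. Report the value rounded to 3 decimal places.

test statistic = 54.182

n = 63; E_i = n·p_i = [5.73, 11.45, 17.18, 28.64]
χ² = (8−5.73)²/5.73 + (32−11.45)²/11.45 + (16−17.18)²/17.18 + (7−28.64)²/28.64 = 54.1820
df = 3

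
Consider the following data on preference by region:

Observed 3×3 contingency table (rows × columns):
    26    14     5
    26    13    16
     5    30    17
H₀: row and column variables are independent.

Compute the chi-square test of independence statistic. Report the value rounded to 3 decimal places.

Row totals [45, 55, 52], col totals [57, 57, 38], n=152
χ² = (26−16.88)²/16.88 + (14−16.88)²/16.88 + (5−11.25)²/11.25 + (26−20.62)²/20.62 + (13−20.62)²/20.62 + (16−13.75)²/13.75 + (5−19.50)²/19.50 + (30−19.50)²/19.50 + (17−13.00)²/13.00 = 31.1508
df = 4

test statistic = 31.151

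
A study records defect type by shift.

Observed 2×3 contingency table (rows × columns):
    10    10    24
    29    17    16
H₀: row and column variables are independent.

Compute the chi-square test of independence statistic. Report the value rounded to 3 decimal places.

test statistic = 9.900

Row totals [44, 62], col totals [39, 27, 40], n=106
χ² = (10−16.19)²/16.19 + (10−11.21)²/11.21 + (24−16.60)²/16.60 + (29−22.81)²/22.81 + (17−15.79)²/15.79 + (16−23.40)²/23.40 = 9.9001
df = 2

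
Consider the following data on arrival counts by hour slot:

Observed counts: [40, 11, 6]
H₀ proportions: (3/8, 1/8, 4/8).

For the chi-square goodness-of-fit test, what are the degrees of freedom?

df = k − 1 = 3 − 1 = 2

degrees of freedom = 2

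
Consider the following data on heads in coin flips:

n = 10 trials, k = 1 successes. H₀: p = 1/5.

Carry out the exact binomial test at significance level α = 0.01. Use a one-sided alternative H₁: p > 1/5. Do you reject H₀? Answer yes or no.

Exact binomial: n=10, k=1, p₀=1/5=0.2000
P(X≥1) from Σ C(n,i)·p₀^i·(1−p₀)^(n−i)
p-value (one-sided, H₁ greater) = 0.89263
At α=0.01: p ≥ α → fail to reject H₀

reject H₀: no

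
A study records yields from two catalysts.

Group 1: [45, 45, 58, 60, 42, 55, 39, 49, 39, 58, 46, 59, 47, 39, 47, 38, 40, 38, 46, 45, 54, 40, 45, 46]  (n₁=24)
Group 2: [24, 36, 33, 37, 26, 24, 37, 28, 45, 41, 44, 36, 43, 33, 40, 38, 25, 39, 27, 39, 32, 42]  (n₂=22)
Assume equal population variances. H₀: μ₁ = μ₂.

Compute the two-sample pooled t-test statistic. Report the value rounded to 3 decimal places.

x̄₁=46.667, s₁=7.118, n₁=24
x̄₂=34.955, s₂=6.758, n₂=22
s_p² = [23·7.118² + 21·6.758²]/44 = 48.2793
SE = √(s_p²·(1/24+1/22)) = 2.0509
t = (46.667−34.955)/2.0509 = 5.7108
df = 44

test statistic = 5.711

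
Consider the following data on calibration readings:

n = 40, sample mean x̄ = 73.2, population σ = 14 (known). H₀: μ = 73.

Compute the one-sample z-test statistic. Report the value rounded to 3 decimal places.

SE = σ/√n = 14/√40 = 2.2136
z = (x̄−μ₀)/SE = (73.2−73)/2.2136 = 0.0904

test statistic = 0.090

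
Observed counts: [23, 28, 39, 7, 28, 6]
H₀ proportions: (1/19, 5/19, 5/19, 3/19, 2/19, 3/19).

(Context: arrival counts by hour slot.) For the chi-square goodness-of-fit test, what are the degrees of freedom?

degrees of freedom = 5

df = k − 1 = 6 − 1 = 5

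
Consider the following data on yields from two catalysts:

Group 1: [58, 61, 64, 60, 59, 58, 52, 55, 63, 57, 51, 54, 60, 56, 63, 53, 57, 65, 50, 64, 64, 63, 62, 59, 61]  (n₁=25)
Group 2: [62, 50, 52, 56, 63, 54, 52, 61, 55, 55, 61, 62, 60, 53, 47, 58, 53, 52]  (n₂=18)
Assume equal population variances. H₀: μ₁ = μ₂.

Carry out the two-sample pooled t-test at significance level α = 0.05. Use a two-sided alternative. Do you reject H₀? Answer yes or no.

x̄₁=58.760, s₁=4.409, n₁=25
x̄₂=55.889, s₂=4.727, n₂=18
s_p² = [24·4.409² + 17·4.727²]/41 = 20.6424
SE = √(s_p²·(1/25+1/18)) = 1.4045
t = (58.760−55.889)/1.4045 = 2.0443
df = 41
p-value (two-sided) = 0.04738
At α=0.05: p < α → reject H₀

reject H₀: yes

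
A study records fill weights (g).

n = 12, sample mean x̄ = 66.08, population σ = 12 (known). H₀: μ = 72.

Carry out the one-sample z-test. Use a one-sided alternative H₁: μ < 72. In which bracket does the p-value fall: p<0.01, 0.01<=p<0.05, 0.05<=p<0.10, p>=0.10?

p-value bracket: 0.01<=p<0.05

SE = σ/√n = 12/√12 = 3.4641
z = (x̄−μ₀)/SE = (66.08−72)/3.4641 = -1.7090
p-value (one-sided, H₁ less) = 0.04373
→ bracket: 0.01<=p<0.05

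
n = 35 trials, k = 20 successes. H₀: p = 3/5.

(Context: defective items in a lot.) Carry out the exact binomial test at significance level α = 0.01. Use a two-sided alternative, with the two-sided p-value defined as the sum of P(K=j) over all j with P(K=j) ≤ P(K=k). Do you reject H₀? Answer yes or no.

reject H₀: no

Exact binomial: n=35, k=20, p₀=3/5=0.6000
P(X=j) = C(n,j)·p₀^j·(1−p₀)^(n−j); p = Σ P(X=j) over j with P(X=j) ≤ P(X=20)
p-value (two-sided) = 0.73298
At α=0.01: p ≥ α → fail to reject H₀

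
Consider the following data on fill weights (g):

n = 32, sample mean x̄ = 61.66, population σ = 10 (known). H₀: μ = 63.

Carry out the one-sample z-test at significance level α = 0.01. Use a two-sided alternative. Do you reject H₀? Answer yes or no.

SE = σ/√n = 10/√32 = 1.7678
z = (x̄−μ₀)/SE = (61.66−63)/1.7678 = -0.7580
p-value (two-sided) = 0.44844
At α=0.01: p ≥ α → fail to reject H₀

reject H₀: no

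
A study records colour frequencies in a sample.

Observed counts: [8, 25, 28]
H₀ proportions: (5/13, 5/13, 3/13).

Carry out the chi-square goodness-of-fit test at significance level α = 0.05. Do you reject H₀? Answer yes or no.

n = 61; E_i = n·p_i = [23.46, 23.46, 14.08]
χ² = (8−23.46)²/23.46 + (25−23.46)²/23.46 + (28−14.08)²/14.08 = 24.0612
df = 2
p-value (upper-tail) = 0.00001
At α=0.05: p < α → reject H₀

reject H₀: yes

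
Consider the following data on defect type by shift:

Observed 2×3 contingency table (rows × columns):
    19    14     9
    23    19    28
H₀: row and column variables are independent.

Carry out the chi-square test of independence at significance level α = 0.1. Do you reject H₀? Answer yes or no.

Row totals [42, 70], col totals [42, 33, 37], n=112
χ² = (19−15.75)²/15.75 + (14−12.38)²/12.38 + (9−13.88)²/13.88 + (23−26.25)²/26.25 + (19−20.62)²/20.62 + (28−23.12)²/23.12 = 4.1550
df = 2
p-value (upper-tail) = 0.12524
At α=0.1: p ≥ α → fail to reject H₀

reject H₀: no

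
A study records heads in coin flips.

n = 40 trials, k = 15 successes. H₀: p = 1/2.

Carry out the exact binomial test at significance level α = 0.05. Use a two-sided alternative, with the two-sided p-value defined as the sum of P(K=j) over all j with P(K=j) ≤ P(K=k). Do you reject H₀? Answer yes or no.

Exact binomial: n=40, k=15, p₀=1/2=0.5000
P(X=j) = C(n,j)·p₀^j·(1−p₀)^(n−j); p = Σ P(X=j) over j with P(X=j) ≤ P(X=15)
p-value (two-sided) = 0.15386
At α=0.05: p ≥ α → fail to reject H₀

reject H₀: no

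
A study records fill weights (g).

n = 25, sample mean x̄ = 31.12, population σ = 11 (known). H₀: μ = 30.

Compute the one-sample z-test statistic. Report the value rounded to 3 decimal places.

SE = σ/√n = 11/√25 = 2.2000
z = (x̄−μ₀)/SE = (31.12−30)/2.2000 = 0.5091

test statistic = 0.509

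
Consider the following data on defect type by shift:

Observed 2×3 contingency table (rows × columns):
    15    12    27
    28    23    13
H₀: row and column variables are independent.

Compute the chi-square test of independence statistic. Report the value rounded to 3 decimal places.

Row totals [54, 64], col totals [43, 35, 40], n=118
χ² = (15−19.68)²/19.68 + (12−16.02)²/16.02 + (27−18.31)²/18.31 + (28−23.32)²/23.32 + (23−18.98)²/18.98 + (13−21.69)²/21.69 = 11.5227
df = 2

test statistic = 11.523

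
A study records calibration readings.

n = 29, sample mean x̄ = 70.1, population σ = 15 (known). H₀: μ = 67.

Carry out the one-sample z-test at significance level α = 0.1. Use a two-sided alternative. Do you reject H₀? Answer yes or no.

SE = σ/√n = 15/√29 = 2.7854
z = (x̄−μ₀)/SE = (70.1−67)/2.7854 = 1.1129
p-value (two-sided) = 0.26574
At α=0.1: p ≥ α → fail to reject H₀

reject H₀: no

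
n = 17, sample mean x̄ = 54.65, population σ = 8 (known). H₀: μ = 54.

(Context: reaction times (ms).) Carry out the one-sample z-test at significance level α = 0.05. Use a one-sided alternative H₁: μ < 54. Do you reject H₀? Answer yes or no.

reject H₀: no

SE = σ/√n = 8/√17 = 1.9403
z = (x̄−μ₀)/SE = (54.65−54)/1.9403 = 0.3350
p-value (one-sided, H₁ less) = 0.63119
At α=0.05: p ≥ α → fail to reject H₀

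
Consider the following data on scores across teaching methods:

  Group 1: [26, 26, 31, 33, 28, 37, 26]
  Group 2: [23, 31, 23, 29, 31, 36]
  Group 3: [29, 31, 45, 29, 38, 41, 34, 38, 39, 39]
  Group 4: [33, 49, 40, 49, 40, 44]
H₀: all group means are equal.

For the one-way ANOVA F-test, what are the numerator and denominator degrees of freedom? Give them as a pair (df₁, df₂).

degrees of freedom = [3, 25]

k = 4 groups, N = 29 total
df = (k−1, N−k) = (4−1, 29−4) = (3, 25)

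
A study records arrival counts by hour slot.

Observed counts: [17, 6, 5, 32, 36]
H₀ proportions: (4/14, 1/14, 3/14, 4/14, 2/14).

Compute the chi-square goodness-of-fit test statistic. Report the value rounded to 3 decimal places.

test statistic = 52.835

n = 96; E_i = n·p_i = [27.43, 6.86, 20.57, 27.43, 13.71]
χ² = (17−27.43)²/27.43 + (6−6.86)²/6.86 + (5−20.57)²/20.57 + (32−27.43)²/27.43 + (36−13.71)²/13.71 = 52.8351
df = 4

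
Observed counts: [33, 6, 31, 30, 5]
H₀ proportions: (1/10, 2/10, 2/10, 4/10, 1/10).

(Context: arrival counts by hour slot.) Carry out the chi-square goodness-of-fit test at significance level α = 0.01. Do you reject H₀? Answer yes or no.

n = 105; E_i = n·p_i = [10.50, 21.00, 21.00, 42.00, 10.50]
χ² = (33−10.50)²/10.50 + (6−21.00)²/21.00 + (31−21.00)²/21.00 + (30−42.00)²/42.00 + (5−10.50)²/10.50 = 70.0000
df = 4
p-value (upper-tail) = 0.00000
At α=0.01: p < α → reject H₀

reject H₀: yes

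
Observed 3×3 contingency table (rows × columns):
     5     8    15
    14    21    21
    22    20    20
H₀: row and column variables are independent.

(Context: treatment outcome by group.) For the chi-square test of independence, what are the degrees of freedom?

df = (r−1)(c−1) = (3−1)·(3−1) = 4

degrees of freedom = 4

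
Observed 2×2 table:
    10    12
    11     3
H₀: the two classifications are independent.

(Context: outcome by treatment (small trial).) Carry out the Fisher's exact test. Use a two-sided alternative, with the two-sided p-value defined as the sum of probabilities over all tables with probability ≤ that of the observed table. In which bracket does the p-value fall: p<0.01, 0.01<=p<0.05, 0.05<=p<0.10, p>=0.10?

Margins: r₁=22, r₂=14, c₁=21, c₂=15, n=36
p_obs = C(22,10)·C(14,11)/C(36,21); sum pmf over tables with pmf ≤ p_obs
p-value (two-sided) = 0.08330
→ bracket: 0.05<=p<0.10

p-value bracket: 0.05<=p<0.10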